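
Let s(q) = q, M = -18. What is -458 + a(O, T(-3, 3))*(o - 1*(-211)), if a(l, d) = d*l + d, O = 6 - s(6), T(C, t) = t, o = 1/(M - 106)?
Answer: 21697/124 ≈ 174.98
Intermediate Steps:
o = -1/124 (o = 1/(-18 - 106) = 1/(-124) = -1/124 ≈ -0.0080645)
O = 0 (O = 6 - 1*6 = 6 - 6 = 0)
a(l, d) = d + d*l
-458 + a(O, T(-3, 3))*(o - 1*(-211)) = -458 + (3*(1 + 0))*(-1/124 - 1*(-211)) = -458 + (3*1)*(-1/124 + 211) = -458 + 3*(26163/124) = -458 + 78489/124 = 21697/124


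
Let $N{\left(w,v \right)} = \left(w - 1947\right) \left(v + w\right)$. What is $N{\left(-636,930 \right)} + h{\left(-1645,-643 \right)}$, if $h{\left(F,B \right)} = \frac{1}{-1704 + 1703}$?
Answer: $-759403$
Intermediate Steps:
$N{\left(w,v \right)} = \left(-1947 + w\right) \left(v + w\right)$
$h{\left(F,B \right)} = -1$ ($h{\left(F,B \right)} = \frac{1}{-1} = -1$)
$N{\left(-636,930 \right)} + h{\left(-1645,-643 \right)} = \left(\left(-636\right)^{2} - 1810710 - -1238292 + 930 \left(-636\right)\right) - 1 = \left(404496 - 1810710 + 1238292 - 591480\right) - 1 = -759402 - 1 = -759403$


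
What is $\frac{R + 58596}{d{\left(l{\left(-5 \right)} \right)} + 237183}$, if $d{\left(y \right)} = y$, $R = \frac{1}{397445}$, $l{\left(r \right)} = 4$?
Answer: $\frac{23288687221}{94268787215} \approx 0.24705$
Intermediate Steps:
$R = \frac{1}{397445} \approx 2.5161 \cdot 10^{-6}$
$\frac{R + 58596}{d{\left(l{\left(-5 \right)} \right)} + 237183} = \frac{\frac{1}{397445} + 58596}{4 + 237183} = \frac{23288687221}{397445 \cdot 237187} = \frac{23288687221}{397445} \cdot \frac{1}{237187} = \frac{23288687221}{94268787215}$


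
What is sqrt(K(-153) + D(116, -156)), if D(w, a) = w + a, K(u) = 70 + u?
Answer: I*sqrt(123) ≈ 11.091*I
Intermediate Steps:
D(w, a) = a + w
sqrt(K(-153) + D(116, -156)) = sqrt((70 - 153) + (-156 + 116)) = sqrt(-83 - 40) = sqrt(-123) = I*sqrt(123)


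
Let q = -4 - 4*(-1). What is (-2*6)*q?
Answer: 0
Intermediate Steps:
q = 0 (q = -4 + 4 = 0)
(-2*6)*q = -2*6*0 = -12*0 = 0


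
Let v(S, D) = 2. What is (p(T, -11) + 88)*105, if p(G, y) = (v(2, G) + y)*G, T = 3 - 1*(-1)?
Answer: 5460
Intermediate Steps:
T = 4 (T = 3 + 1 = 4)
p(G, y) = G*(2 + y) (p(G, y) = (2 + y)*G = G*(2 + y))
(p(T, -11) + 88)*105 = (4*(2 - 11) + 88)*105 = (4*(-9) + 88)*105 = (-36 + 88)*105 = 52*105 = 5460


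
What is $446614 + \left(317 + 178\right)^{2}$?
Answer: $691639$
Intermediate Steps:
$446614 + \left(317 + 178\right)^{2} = 446614 + 495^{2} = 446614 + 245025 = 691639$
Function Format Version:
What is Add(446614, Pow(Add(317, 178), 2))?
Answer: 691639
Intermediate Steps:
Add(446614, Pow(Add(317, 178), 2)) = Add(446614, Pow(495, 2)) = Add(446614, 245025) = 691639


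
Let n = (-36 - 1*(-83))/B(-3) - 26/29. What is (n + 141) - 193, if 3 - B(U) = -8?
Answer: -15511/319 ≈ -48.624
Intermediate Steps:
B(U) = 11 (B(U) = 3 - 1*(-8) = 3 + 8 = 11)
n = 1077/319 (n = (-36 - 1*(-83))/11 - 26/29 = (-36 + 83)*(1/11) - 26*1/29 = 47*(1/11) - 26/29 = 47/11 - 26/29 = 1077/319 ≈ 3.3762)
(n + 141) - 193 = (1077/319 + 141) - 193 = 46056/319 - 193 = -15511/319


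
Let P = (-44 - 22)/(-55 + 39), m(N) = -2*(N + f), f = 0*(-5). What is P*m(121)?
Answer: -3993/4 ≈ -998.25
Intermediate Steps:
f = 0
m(N) = -2*N (m(N) = -2*(N + 0) = -2*N)
P = 33/8 (P = -66/(-16) = -66*(-1/16) = 33/8 ≈ 4.1250)
P*m(121) = 33*(-2*121)/8 = (33/8)*(-242) = -3993/4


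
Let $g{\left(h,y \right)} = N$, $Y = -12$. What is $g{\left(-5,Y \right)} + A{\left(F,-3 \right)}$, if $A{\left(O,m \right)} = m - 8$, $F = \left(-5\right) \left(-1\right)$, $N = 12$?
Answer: $1$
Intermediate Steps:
$g{\left(h,y \right)} = 12$
$F = 5$
$A{\left(O,m \right)} = -8 + m$
$g{\left(-5,Y \right)} + A{\left(F,-3 \right)} = 12 - 11 = 1$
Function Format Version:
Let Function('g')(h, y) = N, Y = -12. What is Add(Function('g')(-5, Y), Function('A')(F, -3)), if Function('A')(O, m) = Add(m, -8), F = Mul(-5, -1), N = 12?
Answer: 1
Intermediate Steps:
Function('g')(h, y) = 12
F = 5
Function('A')(O, m) = Add(-8, m)
Add(Function('g')(-5, Y), Function('A')(F, -3)) = Add(12, Add(-8, -3)) = Add(12, -11) = 1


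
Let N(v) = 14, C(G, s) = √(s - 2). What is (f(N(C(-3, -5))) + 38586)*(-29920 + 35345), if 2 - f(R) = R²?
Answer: 208276600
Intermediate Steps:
C(G, s) = √(-2 + s)
f(R) = 2 - R²
(f(N(C(-3, -5))) + 38586)*(-29920 + 35345) = ((2 - 1*14²) + 38586)*(-29920 + 35345) = ((2 - 1*196) + 38586)*5425 = ((2 - 196) + 38586)*5425 = (-194 + 38586)*5425 = 38392*5425 = 208276600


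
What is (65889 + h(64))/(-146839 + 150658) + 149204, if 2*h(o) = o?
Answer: 569875997/3819 ≈ 1.4922e+5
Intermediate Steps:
h(o) = o/2
(65889 + h(64))/(-146839 + 150658) + 149204 = (65889 + (½)*64)/(-146839 + 150658) + 149204 = (65889 + 32)/3819 + 149204 = 65921*(1/3819) + 149204 = 65921/3819 + 149204 = 569875997/3819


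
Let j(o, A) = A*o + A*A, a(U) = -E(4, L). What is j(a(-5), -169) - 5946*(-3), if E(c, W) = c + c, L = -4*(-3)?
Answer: 47751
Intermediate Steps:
L = 12
E(c, W) = 2*c
a(U) = -8 (a(U) = -2*4 = -1*8 = -8)
j(o, A) = A² + A*o (j(o, A) = A*o + A² = A² + A*o)
j(a(-5), -169) - 5946*(-3) = -169*(-169 - 8) - 5946*(-3) = -169*(-177) - 1*(-17838) = 29913 + 17838 = 47751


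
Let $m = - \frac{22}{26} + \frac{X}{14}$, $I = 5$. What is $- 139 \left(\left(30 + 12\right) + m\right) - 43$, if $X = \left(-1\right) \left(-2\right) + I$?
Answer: $- \frac{151655}{26} \approx -5832.9$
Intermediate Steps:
$X = 7$ ($X = \left(-1\right) \left(-2\right) + 5 = 2 + 5 = 7$)
$m = - \frac{9}{26}$ ($m = - \frac{22}{26} + \frac{7}{14} = \left(-22\right) \frac{1}{26} + 7 \cdot \frac{1}{14} = - \frac{11}{13} + \frac{1}{2} = - \frac{9}{26} \approx -0.34615$)
$- 139 \left(\left(30 + 12\right) + m\right) - 43 = - 139 \left(\left(30 + 12\right) - \frac{9}{26}\right) - 43 = - 139 \left(42 - \frac{9}{26}\right) - 43 = \left(-139\right) \frac{1083}{26} - 43 = - \frac{150537}{26} - 43 = - \frac{151655}{26}$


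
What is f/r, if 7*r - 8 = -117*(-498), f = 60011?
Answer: 420077/58274 ≈ 7.2086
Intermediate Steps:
r = 58274/7 (r = 8/7 + (-117*(-498))/7 = 8/7 + (⅐)*58266 = 8/7 + 58266/7 = 58274/7 ≈ 8324.9)
f/r = 60011/(58274/7) = 60011*(7/58274) = 420077/58274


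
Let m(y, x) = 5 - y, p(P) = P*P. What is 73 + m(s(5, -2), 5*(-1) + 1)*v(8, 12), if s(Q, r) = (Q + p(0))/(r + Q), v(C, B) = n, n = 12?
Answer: 113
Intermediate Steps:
p(P) = P**2
v(C, B) = 12
s(Q, r) = Q/(Q + r) (s(Q, r) = (Q + 0**2)/(r + Q) = (Q + 0)/(Q + r) = Q/(Q + r))
73 + m(s(5, -2), 5*(-1) + 1)*v(8, 12) = 73 + (5 - 5/(5 - 2))*12 = 73 + (5 - 5/3)*12 = 73 + (10/3)*12 = 73 + 40 = 113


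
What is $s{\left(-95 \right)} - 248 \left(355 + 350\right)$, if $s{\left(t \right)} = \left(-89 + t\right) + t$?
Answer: $-175119$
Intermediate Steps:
$s{\left(t \right)} = -89 + 2 t$
$s{\left(-95 \right)} - 248 \left(355 + 350\right) = \left(-89 + 2 \left(-95\right)\right) - 248 \left(355 + 350\right) = \left(-89 - 190\right) - 248 \cdot 705 = -279 - 174840 = -175119$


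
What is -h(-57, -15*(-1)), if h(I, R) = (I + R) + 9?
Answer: 33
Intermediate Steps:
h(I, R) = 9 + I + R
-h(-57, -15*(-1)) = -(9 - 57 - 15*(-1)) = -(9 - 57 - 5*(-3)) = -(9 - 57 + 15) = -1*(-33) = 33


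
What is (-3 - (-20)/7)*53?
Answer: -53/7 ≈ -7.5714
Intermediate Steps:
(-3 - (-20)/7)*53 = (-3 - 4*(-5/7))*53 = (-3 + 20/7)*53 = -⅐*53 = -53/7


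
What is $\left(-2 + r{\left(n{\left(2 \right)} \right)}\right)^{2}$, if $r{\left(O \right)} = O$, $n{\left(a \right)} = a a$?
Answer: $4$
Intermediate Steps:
$n{\left(a \right)} = a^{2}$
$\left(-2 + r{\left(n{\left(2 \right)} \right)}\right)^{2} = \left(-2 + 2^{2}\right)^{2} = \left(-2 + 4\right)^{2} = 2^{2} = 4$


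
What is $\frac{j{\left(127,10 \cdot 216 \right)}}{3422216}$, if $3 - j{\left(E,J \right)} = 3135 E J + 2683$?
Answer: $- \frac{107499485}{427777} \approx -251.3$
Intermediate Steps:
$j{\left(E,J \right)} = -2680 - 3135 E J$ ($j{\left(E,J \right)} = 3 - \left(3135 E J + 2683\right) = 3 - \left(2683 + 3135 E J\right) = -2680 - 3135 E J$)
$\frac{j{\left(127,10 \cdot 216 \right)}}{3422216} = \frac{-2680 - 398145 \cdot 10 \cdot 216}{3422216} = \left(-2680 - 398145 \cdot 2160\right) \frac{1}{3422216} = \left(-2680 - 859993200\right) \frac{1}{3422216} = \left(-859995880\right) \frac{1}{3422216} = - \frac{107499485}{427777}$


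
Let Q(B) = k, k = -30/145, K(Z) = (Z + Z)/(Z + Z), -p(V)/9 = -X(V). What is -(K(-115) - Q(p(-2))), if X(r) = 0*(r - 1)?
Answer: -35/29 ≈ -1.2069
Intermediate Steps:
X(r) = 0 (X(r) = 0*(-1 + r) = 0)
p(V) = 0 (p(V) = -(-9)*0 = -9*0 = 0)
K(Z) = 1 (K(Z) = (2*Z)/((2*Z)) = (2*Z)*(1/(2*Z)) = 1)
k = -6/29 (k = -30*1/145 = -6/29 ≈ -0.20690)
Q(B) = -6/29
-(K(-115) - Q(p(-2))) = -(1 - 1*(-6/29)) = -(1 + 6/29) = -1*35/29 = -35/29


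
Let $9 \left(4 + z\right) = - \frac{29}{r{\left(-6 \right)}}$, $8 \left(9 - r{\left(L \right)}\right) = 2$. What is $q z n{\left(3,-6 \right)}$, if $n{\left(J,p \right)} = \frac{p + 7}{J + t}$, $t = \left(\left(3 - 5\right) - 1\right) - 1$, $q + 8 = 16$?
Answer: $\frac{11008}{315} \approx 34.946$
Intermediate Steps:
$q = 8$ ($q = -8 + 16 = 8$)
$r{\left(L \right)} = \frac{35}{4}$ ($r{\left(L \right)} = 9 - \frac{1}{4} = \frac{35}{4}$)
$t = -4$ ($t = \left(-2 - 1\right) - 1 = -3 - 1 = -4$)
$z = - \frac{1376}{315}$ ($z = -4 + \frac{\left(-29\right) \frac{1}{\frac{35}{4}}}{9} = -4 + \frac{\left(-29\right) \frac{4}{35}}{9} = -4 + \frac{1}{9} \left(- \frac{116}{35}\right) = -4 - \frac{116}{315} = - \frac{1376}{315} \approx -4.3683$)
$n{\left(J,p \right)} = \frac{7 + p}{-4 + J}$ ($n{\left(J,p \right)} = \frac{p + 7}{J - 4} = \frac{7 + p}{-4 + J}$)
$q z n{\left(3,-6 \right)} = 8 \left(- \frac{1376}{315}\right) \frac{7 - 6}{-4 + 3} = - \frac{11008 \frac{1}{-1} \cdot 1}{315} = - \frac{11008 \left(\left(-1\right) 1\right)}{315} = \left(- \frac{11008}{315}\right) \left(-1\right) = \frac{11008}{315}$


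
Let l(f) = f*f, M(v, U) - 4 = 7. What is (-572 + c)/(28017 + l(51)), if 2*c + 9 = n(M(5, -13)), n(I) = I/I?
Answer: -32/1701 ≈ -0.018812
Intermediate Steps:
M(v, U) = 11 (M(v, U) = 4 + 7 = 11)
n(I) = 1
c = -4 (c = -9/2 + (½)*1 = -9/2 + ½ = -4)
l(f) = f²
(-572 + c)/(28017 + l(51)) = (-572 - 4)/(28017 + 51²) = -576/(28017 + 2601) = -576/30618 = -576*1/30618 = -32/1701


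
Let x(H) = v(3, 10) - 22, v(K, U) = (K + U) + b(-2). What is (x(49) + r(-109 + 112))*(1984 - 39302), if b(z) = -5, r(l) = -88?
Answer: 3806436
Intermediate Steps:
v(K, U) = -5 + K + U (v(K, U) = (K + U) - 5 = -5 + K + U)
x(H) = -14 (x(H) = (-5 + 3 + 10) - 22 = 8 - 22 = -14)
(x(49) + r(-109 + 112))*(1984 - 39302) = (-14 - 88)*(1984 - 39302) = -102*(-37318) = 3806436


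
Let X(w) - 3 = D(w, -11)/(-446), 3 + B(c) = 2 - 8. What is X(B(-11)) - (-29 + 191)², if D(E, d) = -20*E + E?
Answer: -11703657/446 ≈ -26241.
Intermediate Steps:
D(E, d) = -19*E
B(c) = -9 (B(c) = -3 + (2 - 8) = -3 - 6 = -9)
X(w) = 3 + 19*w/446 (X(w) = 3 - 19*w/(-446) = 3 - 19*w*(-1/446) = 3 + 19*w/446)
X(B(-11)) - (-29 + 191)² = (3 + (19/446)*(-9)) - (-29 + 191)² = (3 - 171/446) - 1*162² = 1167/446 - 1*26244 = 1167/446 - 26244 = -11703657/446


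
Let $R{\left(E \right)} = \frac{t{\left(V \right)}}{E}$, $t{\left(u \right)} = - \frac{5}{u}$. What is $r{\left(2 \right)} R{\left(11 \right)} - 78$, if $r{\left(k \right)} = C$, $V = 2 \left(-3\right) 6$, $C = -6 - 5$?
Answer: $- \frac{2813}{36} \approx -78.139$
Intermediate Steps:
$C = -11$ ($C = -6 - 5 = -11$)
$V = -36$ ($V = \left(-6\right) 6 = -36$)
$r{\left(k \right)} = -11$
$R{\left(E \right)} = \frac{5}{36 E}$ ($R{\left(E \right)} = \frac{\left(-5\right) \frac{1}{-36}}{E} = \frac{\left(-5\right) \left(- \frac{1}{36}\right)}{E} = \frac{5}{36 E}$)
$r{\left(2 \right)} R{\left(11 \right)} - 78 = - 11 \frac{5}{36 \cdot 11} - 78 = - 11 \cdot \frac{5}{36} \cdot \frac{1}{11} - 78 = \left(-11\right) \frac{5}{396} - 78 = - \frac{5}{36} - 78 = - \frac{2813}{36}$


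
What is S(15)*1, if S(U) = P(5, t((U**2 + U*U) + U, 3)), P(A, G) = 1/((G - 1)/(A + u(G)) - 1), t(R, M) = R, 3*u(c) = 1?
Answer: 1/86 ≈ 0.011628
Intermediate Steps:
u(c) = 1/3 (u(c) = (1/3)*1 = 1/3)
P(A, G) = 1/(-1 + (-1 + G)/(1/3 + A)) (P(A, G) = 1/((G - 1)/(A + 1/3) - 1) = 1/((-1 + G)/(1/3 + A) - 1) = 1/(-1 + (-1 + G)/(1/3 + A)))
S(U) = -16/(19 - 6*U**2 - 3*U) (S(U) = (-1 - 3*5)/(4 - 3*((U**2 + U*U) + U) + 3*5) = (-1 - 15)/(4 - 3*((U**2 + U**2) + U) + 15) = -16/(4 - 3*(2*U**2 + U) + 15) = -16/(4 - 3*(U + 2*U**2) + 15) = -16/(4 + (-6*U**2 - 3*U) + 15) = -16/(19 - 6*U**2 - 3*U))
S(15)*1 = (16/(-19 + 3*15*(1 + 2*15)))*1 = (16/(-19 + 3*15*(1 + 30)))*1 = (16/(-19 + 3*15*31))*1 = (16/(-19 + 1395))*1 = (16/1376)*1 = (16*(1/1376))*1 = (1/86)*1 = 1/86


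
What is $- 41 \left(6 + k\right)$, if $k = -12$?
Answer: $246$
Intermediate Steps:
$- 41 \left(6 + k\right) = - 41 \left(6 - 12\right) = \left(-41\right) \left(-6\right) = 246$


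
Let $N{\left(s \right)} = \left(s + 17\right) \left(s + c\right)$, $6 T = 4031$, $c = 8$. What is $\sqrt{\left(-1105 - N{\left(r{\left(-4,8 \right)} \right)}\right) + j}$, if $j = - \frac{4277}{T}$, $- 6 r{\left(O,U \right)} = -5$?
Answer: $\frac{i \sqrt{742255493203}}{24186} \approx 35.622 i$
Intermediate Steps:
$r{\left(O,U \right)} = \frac{5}{6}$ ($r{\left(O,U \right)} = \left(- \frac{1}{6}\right) \left(-5\right) = \frac{5}{6}$)
$T = \frac{4031}{6}$ ($T = \frac{1}{6} \cdot 4031 = \frac{4031}{6} \approx 671.83$)
$N{\left(s \right)} = \left(8 + s\right) \left(17 + s\right)$ ($N{\left(s \right)} = \left(s + 17\right) \left(s + 8\right) = \left(17 + s\right) \left(8 + s\right) = \left(8 + s\right) \left(17 + s\right)$)
$j = - \frac{25662}{4031}$ ($j = - \frac{4277}{\frac{4031}{6}} = \left(-4277\right) \frac{6}{4031} = - \frac{25662}{4031} \approx -6.3662$)
$\sqrt{\left(-1105 - N{\left(r{\left(-4,8 \right)} \right)}\right) + j} = \sqrt{\left(-1105 - \left(136 + \left(\frac{5}{6}\right)^{2} + 25 \cdot \frac{5}{6}\right)\right) - \frac{25662}{4031}} = \sqrt{\left(-1105 - \left(136 + \frac{25}{36} + \frac{125}{6}\right)\right) - \frac{25662}{4031}} = \sqrt{\left(-1105 - \frac{5671}{36}\right) - \frac{25662}{4031}} = \sqrt{- \frac{45451}{36} - \frac{25662}{4031}} = \sqrt{- \frac{184136813}{145116}} = \frac{i \sqrt{742255493203}}{24186}$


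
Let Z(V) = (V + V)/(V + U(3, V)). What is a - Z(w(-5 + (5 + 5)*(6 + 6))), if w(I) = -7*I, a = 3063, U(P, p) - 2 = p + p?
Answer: 7389409/2413 ≈ 3062.3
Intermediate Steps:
U(P, p) = 2 + 2*p (U(P, p) = 2 + (p + p) = 2 + 2*p)
Z(V) = 2*V/(2 + 3*V) (Z(V) = (V + V)/(V + (2 + 2*V)) = (2*V)/(2 + 3*V) = 2*V/(2 + 3*V))
a - Z(w(-5 + (5 + 5)*(6 + 6))) = 3063 - 2*(-7*(-5 + (5 + 5)*(6 + 6)))/(2 + 3*(-7*(-5 + (5 + 5)*(6 + 6)))) = 3063 - 2*(-7*(-5 + 10*12))/(2 + 3*(-7*(-5 + 10*12))) = 3063 - 2*(-7*(-5 + 120))/(2 + 3*(-7*(-5 + 120))) = 3063 - 2*(-7*115)/(2 + 3*(-7*115)) = 3063 - 2*(-805)/(2 + 3*(-805)) = 3063 - 2*(-805)/(2 - 2415) = 3063 - 2*(-805)/(-2413) = 3063 - 2*(-805)*(-1)/2413 = 3063 - 1*1610/2413 = 3063 - 1610/2413 = 7389409/2413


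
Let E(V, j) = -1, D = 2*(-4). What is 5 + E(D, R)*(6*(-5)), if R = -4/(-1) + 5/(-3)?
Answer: 35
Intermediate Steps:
R = 7/3 (R = -4*(-1) + 5*(-1/3) = 4 - 5/3 = 7/3 ≈ 2.3333)
D = -8
5 + E(D, R)*(6*(-5)) = 5 - 6*(-5) = 5 - 1*(-30) = 5 + 30 = 35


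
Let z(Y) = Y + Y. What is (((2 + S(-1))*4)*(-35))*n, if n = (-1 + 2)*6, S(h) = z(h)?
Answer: 0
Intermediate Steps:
z(Y) = 2*Y
S(h) = 2*h
n = 6 (n = 1*6 = 6)
(((2 + S(-1))*4)*(-35))*n = (((2 + 2*(-1))*4)*(-35))*6 = (((2 - 2)*4)*(-35))*6 = ((0*4)*(-35))*6 = (0*(-35))*6 = 0*6 = 0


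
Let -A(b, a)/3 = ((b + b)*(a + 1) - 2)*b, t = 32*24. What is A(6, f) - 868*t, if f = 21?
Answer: -671340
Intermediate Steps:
t = 768
A(b, a) = -3*b*(-2 + 2*b*(1 + a)) (A(b, a) = -3*((b + b)*(a + 1) - 2)*b = -3*((2*b)*(1 + a) - 2)*b = -3*(2*b*(1 + a) - 2)*b = -3*(-2 + 2*b*(1 + a))*b = -3*b*(-2 + 2*b*(1 + a)))
A(6, f) - 868*t = 6*6*(1 - 1*6 - 1*21*6) - 868*768 = 6*6*(1 - 6 - 126) - 666624 = 6*6*(-131) - 666624 = -4716 - 666624 = -671340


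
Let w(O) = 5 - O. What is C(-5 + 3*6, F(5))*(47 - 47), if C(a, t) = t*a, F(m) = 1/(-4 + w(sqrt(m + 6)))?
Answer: 0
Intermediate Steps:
F(m) = 1/(1 - sqrt(6 + m)) (F(m) = 1/(-4 + (5 - sqrt(m + 6))) = 1/(-4 + (5 - sqrt(6 + m))) = 1/(1 - sqrt(6 + m)))
C(a, t) = a*t
C(-5 + 3*6, F(5))*(47 - 47) = ((-5 + 3*6)*(-1/(-1 + sqrt(6 + 5))))*(47 - 47) = ((-5 + 18)*(-1/(-1 + sqrt(11))))*0 = (13*(-1/(-1 + sqrt(11))))*0 = -13/(-1 + sqrt(11))*0 = 0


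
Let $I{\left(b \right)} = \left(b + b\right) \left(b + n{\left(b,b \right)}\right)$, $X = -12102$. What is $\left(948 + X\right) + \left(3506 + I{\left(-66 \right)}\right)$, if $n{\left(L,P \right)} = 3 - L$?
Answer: $-8044$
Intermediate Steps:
$I{\left(b \right)} = 6 b$ ($I{\left(b \right)} = \left(b + b\right) \left(b - \left(-3 + b\right)\right) = 2 b 3 = 6 b$)
$\left(948 + X\right) + \left(3506 + I{\left(-66 \right)}\right) = \left(948 - 12102\right) + \left(3506 + 6 \left(-66\right)\right) = -11154 + \left(3506 - 396\right) = -11154 + 3110 = -8044$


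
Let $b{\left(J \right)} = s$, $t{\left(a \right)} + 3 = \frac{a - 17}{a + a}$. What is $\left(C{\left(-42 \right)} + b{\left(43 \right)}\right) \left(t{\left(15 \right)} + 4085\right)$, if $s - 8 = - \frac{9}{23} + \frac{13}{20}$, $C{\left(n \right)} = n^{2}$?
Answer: $\frac{49916268731}{6900} \approx 7.2342 \cdot 10^{6}$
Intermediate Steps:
$t{\left(a \right)} = -3 + \frac{-17 + a}{2 a}$ ($t{\left(a \right)} = -3 + \frac{a - 17}{a + a} = -3 + \frac{-17 + a}{2 a}$)
$s = \frac{3799}{460}$ ($s = 8 + \left(- \frac{9}{23} + \frac{13}{20}\right) = 8 + \frac{119}{460} = \frac{3799}{460} \approx 8.2587$)
$b{\left(J \right)} = \frac{3799}{460}$
$\left(C{\left(-42 \right)} + b{\left(43 \right)}\right) \left(t{\left(15 \right)} + 4085\right) = \left(\left(-42\right)^{2} + \frac{3799}{460}\right) \left(\frac{-17 - 75}{2 \cdot 15} + 4085\right) = \left(1764 + \frac{3799}{460}\right) \left(\frac{1}{2} \cdot \frac{1}{15} \left(-17 - 75\right) + 4085\right) = \frac{815239 \left(\frac{1}{2} \cdot \frac{1}{15} \left(-92\right) + 4085\right)}{460} = \frac{815239 \left(- \frac{46}{15} + 4085\right)}{460} = \frac{815239}{460} \cdot \frac{61229}{15} = \frac{49916268731}{6900}$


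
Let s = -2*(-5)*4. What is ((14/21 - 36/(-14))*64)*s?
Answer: 174080/21 ≈ 8289.5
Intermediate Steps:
s = 40 (s = 10*4 = 40)
((14/21 - 36/(-14))*64)*s = ((14/21 - 36/(-14))*64)*40 = ((14*(1/21) - 36*(-1/14))*64)*40 = ((2/3 + 18/7)*64)*40 = ((68/21)*64)*40 = (4352/21)*40 = 174080/21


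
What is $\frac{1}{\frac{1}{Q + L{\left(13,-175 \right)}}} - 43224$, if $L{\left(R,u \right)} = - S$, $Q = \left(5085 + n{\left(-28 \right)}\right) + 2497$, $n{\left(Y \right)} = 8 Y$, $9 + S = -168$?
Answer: $-35689$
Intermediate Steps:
$S = -177$ ($S = -9 - 168 = -177$)
$Q = 7358$ ($Q = \left(5085 + 8 \left(-28\right)\right) + 2497 = \left(5085 - 224\right) + 2497 = 4861 + 2497 = 7358$)
$L{\left(R,u \right)} = 177$ ($L{\left(R,u \right)} = \left(-1\right) \left(-177\right) = 177$)
$\frac{1}{\frac{1}{Q + L{\left(13,-175 \right)}}} - 43224 = \frac{1}{\frac{1}{7358 + 177}} - 43224 = \frac{1}{\frac{1}{7535}} - 43224 = 7535 - 43224 = -35689$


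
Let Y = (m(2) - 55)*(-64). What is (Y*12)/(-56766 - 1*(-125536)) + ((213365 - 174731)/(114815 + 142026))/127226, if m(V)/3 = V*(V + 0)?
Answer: 902276799759/1878919051295 ≈ 0.48021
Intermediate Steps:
m(V) = 3*V**2 (m(V) = 3*(V*(V + 0)) = 3*(V*V) = 3*V**2)
Y = 2752 (Y = (3*2**2 - 55)*(-64) = (3*4 - 55)*(-64) = (12 - 55)*(-64) = -43*(-64) = 2752)
(Y*12)/(-56766 - 1*(-125536)) + ((213365 - 174731)/(114815 + 142026))/127226 = (2752*12)/(-56766 - 1*(-125536)) + ((213365 - 174731)/(114815 + 142026))/127226 = 33024/(-56766 + 125536) + (38634/256841)*(1/127226) = 33024/68770 + (38634*(1/256841))*(1/127226) = 33024*(1/68770) + (38634/256841)*(1/127226) = 16512/34385 + 19317/16338426533 = 902276799759/1878919051295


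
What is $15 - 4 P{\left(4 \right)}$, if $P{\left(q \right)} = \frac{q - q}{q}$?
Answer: $15$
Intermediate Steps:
$P{\left(q \right)} = 0$ ($P{\left(q \right)} = \frac{0}{q} = 0$)
$15 - 4 P{\left(4 \right)} = 15 - 0 = 15 + 0 = 15$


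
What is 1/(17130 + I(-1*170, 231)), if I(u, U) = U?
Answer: 1/17361 ≈ 5.7600e-5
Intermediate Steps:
1/(17130 + I(-1*170, 231)) = 1/(17130 + 231) = 1/17361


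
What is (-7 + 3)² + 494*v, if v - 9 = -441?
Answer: -213392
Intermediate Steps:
v = -432 (v = 9 - 441 = -432)
(-7 + 3)² + 494*v = (-7 + 3)² + 494*(-432) = (-4)² - 213408 = 16 - 213408 = -213392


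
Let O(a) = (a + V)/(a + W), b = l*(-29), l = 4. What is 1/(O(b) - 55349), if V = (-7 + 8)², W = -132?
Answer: -248/13726437 ≈ -1.8067e-5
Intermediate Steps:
V = 1 (V = 1² = 1)
b = -116 (b = 4*(-29) = -116)
O(a) = (1 + a)/(-132 + a) (O(a) = (a + 1)/(a - 132) = (1 + a)/(-132 + a))
1/(O(b) - 55349) = 1/((1 - 116)/(-132 - 116) - 55349) = 1/(-115/(-248) - 55349) = 1/(-1/248*(-115) - 55349) = 1/(115/248 - 55349) = 1/(-13726437/248) = -248/13726437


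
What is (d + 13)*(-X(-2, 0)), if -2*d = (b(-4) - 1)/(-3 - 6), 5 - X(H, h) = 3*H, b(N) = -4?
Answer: -2519/18 ≈ -139.94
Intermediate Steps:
X(H, h) = 5 - 3*H
d = -5/18 (d = -(-4 - 1)/(2*(-3 - 6)) = -(-5)/(2*(-9)) = -(-5)*(-1)/(2*9) = -1/2*5/9 = -5/18 ≈ -0.27778)
(d + 13)*(-X(-2, 0)) = (-5/18 + 13)*(-(5 - 3*(-2))) = 229*(-(5 + 6))/18 = 229*(-1*11)/18 = (229/18)*(-11) = -2519/18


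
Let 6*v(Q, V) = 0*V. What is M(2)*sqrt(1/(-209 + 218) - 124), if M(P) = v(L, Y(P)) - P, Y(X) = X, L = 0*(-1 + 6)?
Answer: -2*I*sqrt(1115)/3 ≈ -22.261*I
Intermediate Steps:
L = 0 (L = 0*5 = 0)
v(Q, V) = 0 (v(Q, V) = (0*V)/6 = (1/6)*0 = 0)
M(P) = -P (M(P) = 0 - P = -P)
M(2)*sqrt(1/(-209 + 218) - 124) = (-1*2)*sqrt(1/(-209 + 218) - 124) = -2*sqrt(1/9 - 124) = -2*I*sqrt(1115)/3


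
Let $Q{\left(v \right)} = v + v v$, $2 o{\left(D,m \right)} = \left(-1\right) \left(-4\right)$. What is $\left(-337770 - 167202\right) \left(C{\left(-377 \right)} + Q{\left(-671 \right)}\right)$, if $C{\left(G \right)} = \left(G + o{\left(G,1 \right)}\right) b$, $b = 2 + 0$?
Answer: $-226641533040$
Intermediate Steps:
$b = 2$
$o{\left(D,m \right)} = 2$ ($o{\left(D,m \right)} = \frac{\left(-1\right) \left(-4\right)}{2} = \frac{1}{2} \cdot 4 = 2$)
$Q{\left(v \right)} = v + v^{2}$
$C{\left(G \right)} = 4 + 2 G$ ($C{\left(G \right)} = \left(G + 2\right) 2 = \left(2 + G\right) 2 = 4 + 2 G$)
$\left(-337770 - 167202\right) \left(C{\left(-377 \right)} + Q{\left(-671 \right)}\right) = \left(-337770 - 167202\right) \left(\left(4 + 2 \left(-377\right)\right) - 671 \left(1 - 671\right)\right) = - 504972 \left(\left(4 - 754\right) - -449570\right) = - 504972 \left(-750 + 449570\right) = \left(-504972\right) 448820 = -226641533040$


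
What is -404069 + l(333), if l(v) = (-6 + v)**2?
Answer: -297140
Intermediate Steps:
-404069 + l(333) = -404069 + (-6 + 333)**2 = -404069 + 327**2 = -404069 + 106929 = -297140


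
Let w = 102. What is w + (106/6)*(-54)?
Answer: -852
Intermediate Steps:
w + (106/6)*(-54) = 102 + (106/6)*(-54) = 102 + (106*(⅙))*(-54) = 102 + (53/3)*(-54) = 102 - 954 = -852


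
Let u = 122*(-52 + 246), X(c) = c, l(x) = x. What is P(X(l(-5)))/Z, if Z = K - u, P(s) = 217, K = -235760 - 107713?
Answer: -217/367141 ≈ -0.00059105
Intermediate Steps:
K = -343473
u = 23668 (u = 122*194 = 23668)
Z = -367141 (Z = -343473 - 1*23668 = -343473 - 23668 = -367141)
P(X(l(-5)))/Z = 217/(-367141) = 217*(-1/367141) = -217/367141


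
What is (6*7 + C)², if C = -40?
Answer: 4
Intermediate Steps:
(6*7 + C)² = (6*7 - 40)² = (42 - 40)² = 2² = 4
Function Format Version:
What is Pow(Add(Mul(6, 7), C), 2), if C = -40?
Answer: 4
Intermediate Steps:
Pow(Add(Mul(6, 7), C), 2) = Pow(Add(Mul(6, 7), -40), 2) = Pow(Add(42, -40), 2) = Pow(2, 2) = 4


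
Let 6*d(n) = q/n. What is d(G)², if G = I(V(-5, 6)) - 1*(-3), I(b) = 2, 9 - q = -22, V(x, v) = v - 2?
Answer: 961/900 ≈ 1.0678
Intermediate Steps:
V(x, v) = -2 + v
q = 31 (q = 9 - 1*(-22) = 9 + 22 = 31)
G = 5 (G = 2 - 1*(-3) = 2 + 3 = 5)
d(n) = 31/(6*n) (d(n) = (31/n)/6 = 31/(6*n))
d(G)² = ((31/6)/5)² = ((31/6)*(⅕))² = (31/30)² = 961/900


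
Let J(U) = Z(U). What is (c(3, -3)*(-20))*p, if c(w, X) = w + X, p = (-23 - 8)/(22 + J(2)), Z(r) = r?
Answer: 0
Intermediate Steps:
J(U) = U
p = -31/24 (p = (-23 - 8)/(22 + 2) = -31/24 ≈ -1.2917)
c(w, X) = X + w
(c(3, -3)*(-20))*p = ((-3 + 3)*(-20))*(-31/24) = (0*(-20))*(-31/24) = 0*(-31/24) = 0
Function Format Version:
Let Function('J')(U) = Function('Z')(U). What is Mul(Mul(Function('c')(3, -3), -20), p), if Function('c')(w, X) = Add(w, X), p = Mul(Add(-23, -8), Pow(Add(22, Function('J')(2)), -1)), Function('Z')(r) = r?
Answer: 0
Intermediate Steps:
Function('J')(U) = U
p = Rational(-31, 24) (p = Mul(Add(-23, -8), Pow(Add(22, 2), -1)) = Mul(-31, Pow(24, -1)) = Mul(-31, Rational(1, 24)) = Rational(-31, 24) ≈ -1.2917)
Function('c')(w, X) = Add(X, w)
Mul(Mul(Function('c')(3, -3), -20), p) = Mul(Mul(Add(-3, 3), -20), Rational(-31, 24)) = Mul(Mul(0, -20), Rational(-31, 24)) = Mul(0, Rational(-31, 24)) = 0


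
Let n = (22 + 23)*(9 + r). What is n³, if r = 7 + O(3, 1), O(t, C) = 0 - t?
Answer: 200201625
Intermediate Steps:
O(t, C) = -t
r = 4 (r = 7 - 1*3 = 7 - 3 = 4)
n = 585 (n = (22 + 23)*(9 + 4) = 45*13 = 585)
n³ = 585³ = 200201625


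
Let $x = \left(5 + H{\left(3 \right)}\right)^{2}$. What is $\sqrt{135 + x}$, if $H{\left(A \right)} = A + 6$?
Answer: $\sqrt{331} \approx 18.193$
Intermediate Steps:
$H{\left(A \right)} = 6 + A$
$x = 196$ ($x = \left(5 + \left(6 + 3\right)\right)^{2} = \left(5 + 9\right)^{2} = 14^{2} = 196$)
$\sqrt{135 + x} = \sqrt{135 + 196} = \sqrt{331}$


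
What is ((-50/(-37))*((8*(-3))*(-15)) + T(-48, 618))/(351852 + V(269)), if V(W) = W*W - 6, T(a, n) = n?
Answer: 5838/2242237 ≈ 0.0026037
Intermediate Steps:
V(W) = -6 + W**2 (V(W) = W**2 - 6 = -6 + W**2)
((-50/(-37))*((8*(-3))*(-15)) + T(-48, 618))/(351852 + V(269)) = ((-50/(-37))*((8*(-3))*(-15)) + 618)/(351852 + (-6 + 269**2)) = ((-50*(-1/37))*(-24*(-15)) + 618)/(351852 + (-6 + 72361)) = ((50/37)*360 + 618)/(351852 + 72355) = (18000/37 + 618)/424207 = (40866/37)*(1/424207) = 5838/2242237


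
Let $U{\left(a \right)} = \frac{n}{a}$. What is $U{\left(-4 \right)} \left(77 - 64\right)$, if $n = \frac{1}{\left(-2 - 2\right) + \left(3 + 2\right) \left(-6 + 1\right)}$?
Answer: $\frac{13}{116} \approx 0.11207$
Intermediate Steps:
$n = - \frac{1}{29}$ ($n = \frac{1}{\left(-2 - 2\right) + 5 \left(-5\right)} = \frac{1}{-4 - 25} = \frac{1}{-29} = - \frac{1}{29} \approx -0.034483$)
$U{\left(a \right)} = - \frac{1}{29 a}$
$U{\left(-4 \right)} \left(77 - 64\right) = - \frac{1}{29 \left(-4\right)} \left(77 - 64\right) = \left(- \frac{1}{29}\right) \left(- \frac{1}{4}\right) 13 = \frac{1}{116} \cdot 13 = \frac{13}{116}$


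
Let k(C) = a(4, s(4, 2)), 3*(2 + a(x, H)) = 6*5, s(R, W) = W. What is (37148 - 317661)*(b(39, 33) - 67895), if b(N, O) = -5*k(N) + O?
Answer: 19047393726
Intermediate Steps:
a(x, H) = 8 (a(x, H) = -2 + (6*5)/3 = -2 + (1/3)*30 = -2 + 10 = 8)
k(C) = 8
b(N, O) = -40 + O (b(N, O) = -5*8 + O = -40 + O)
(37148 - 317661)*(b(39, 33) - 67895) = (37148 - 317661)*((-40 + 33) - 67895) = -280513*(-7 - 67895) = -280513*(-67902) = 19047393726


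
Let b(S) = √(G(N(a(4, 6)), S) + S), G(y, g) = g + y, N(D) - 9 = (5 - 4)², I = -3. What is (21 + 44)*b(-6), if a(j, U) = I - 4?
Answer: 65*I*√2 ≈ 91.924*I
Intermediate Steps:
a(j, U) = -7 (a(j, U) = -3 - 4 = -7)
N(D) = 10 (N(D) = 9 + (5 - 4)² = 9 + 1² = 9 + 1 = 10)
b(S) = √(10 + 2*S) (b(S) = √((S + 10) + S) = √((10 + S) + S) = √(10 + 2*S))
(21 + 44)*b(-6) = (21 + 44)*√(10 + 2*(-6)) = 65*√(10 - 12) = 65*√(-2) = 65*(I*√2) = 65*I*√2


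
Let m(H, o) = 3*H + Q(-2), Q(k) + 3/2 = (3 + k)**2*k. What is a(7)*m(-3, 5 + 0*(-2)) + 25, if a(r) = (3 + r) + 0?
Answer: -100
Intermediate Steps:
Q(k) = -3/2 + k*(3 + k)**2 (Q(k) = -3/2 + (3 + k)**2*k = -3/2 + k*(3 + k)**2)
a(r) = 3 + r
m(H, o) = -7/2 + 3*H (m(H, o) = 3*H + (-3/2 - 2*(3 - 2)**2) = 3*H + (-3/2 - 2*1**2) = 3*H + (-3/2 - 2*1) = 3*H + (-3/2 - 2) = 3*H - 7/2 = -7/2 + 3*H)
a(7)*m(-3, 5 + 0*(-2)) + 25 = (3 + 7)*(-7/2 + 3*(-3)) + 25 = 10*(-7/2 - 9) + 25 = 10*(-25/2) + 25 = -125 + 25 = -100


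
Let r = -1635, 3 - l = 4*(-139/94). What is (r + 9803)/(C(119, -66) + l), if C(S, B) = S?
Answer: 95974/1503 ≈ 63.855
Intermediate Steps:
l = 419/47 (l = 3 - 4*(-139/94) = 3 - 4*(-139*1/94) = 3 - 4*(-139)/94 = 3 - 1*(-278/47) = 3 + 278/47 = 419/47 ≈ 8.9149)
(r + 9803)/(C(119, -66) + l) = (-1635 + 9803)/(119 + 419/47) = 8168/(6012/47) = 8168*(47/6012) = 95974/1503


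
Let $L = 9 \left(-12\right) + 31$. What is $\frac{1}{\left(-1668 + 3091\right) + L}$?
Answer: $\frac{1}{1346} \approx 0.00074294$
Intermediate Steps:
$L = -77$ ($L = -108 + 31 = -77$)
$\frac{1}{\left(-1668 + 3091\right) + L} = \frac{1}{\left(-1668 + 3091\right) - 77} = \frac{1}{1423 - 77} = \frac{1}{1346}$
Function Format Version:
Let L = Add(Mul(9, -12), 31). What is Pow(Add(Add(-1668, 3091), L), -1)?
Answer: Rational(1, 1346) ≈ 0.00074294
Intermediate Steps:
L = -77 (L = Add(-108, 31) = -77)
Pow(Add(Add(-1668, 3091), L), -1) = Pow(Add(Add(-1668, 3091), -77), -1) = Pow(Add(1423, -77), -1) = Pow(1346, -1) = Rational(1, 1346)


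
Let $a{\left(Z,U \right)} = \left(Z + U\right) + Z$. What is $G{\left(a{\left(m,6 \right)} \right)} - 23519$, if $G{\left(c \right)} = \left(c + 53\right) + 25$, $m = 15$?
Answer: $-23405$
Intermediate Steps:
$a{\left(Z,U \right)} = U + 2 Z$ ($a{\left(Z,U \right)} = \left(U + Z\right) + Z = U + 2 Z$)
$G{\left(c \right)} = 78 + c$ ($G{\left(c \right)} = \left(53 + c\right) + 25 = 78 + c$)
$G{\left(a{\left(m,6 \right)} \right)} - 23519 = \left(78 + \left(6 + 2 \cdot 15\right)\right) - 23519 = \left(78 + \left(6 + 30\right)\right) - 23519 = \left(78 + 36\right) - 23519 = 114 - 23519 = -23405$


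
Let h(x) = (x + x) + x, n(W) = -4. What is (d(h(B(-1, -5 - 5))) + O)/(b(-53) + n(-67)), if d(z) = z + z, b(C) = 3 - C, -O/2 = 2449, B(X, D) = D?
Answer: -2479/26 ≈ -95.346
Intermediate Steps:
O = -4898 (O = -2*2449 = -4898)
h(x) = 3*x (h(x) = 2*x + x = 3*x)
d(z) = 2*z
(d(h(B(-1, -5 - 5))) + O)/(b(-53) + n(-67)) = (2*(3*(-5 - 5)) - 4898)/((3 - 1*(-53)) - 4) = (2*(3*(-10)) - 4898)/((3 + 53) - 4) = (2*(-30) - 4898)/(56 - 4) = (-60 - 4898)/52 = -4958*1/52 = -2479/26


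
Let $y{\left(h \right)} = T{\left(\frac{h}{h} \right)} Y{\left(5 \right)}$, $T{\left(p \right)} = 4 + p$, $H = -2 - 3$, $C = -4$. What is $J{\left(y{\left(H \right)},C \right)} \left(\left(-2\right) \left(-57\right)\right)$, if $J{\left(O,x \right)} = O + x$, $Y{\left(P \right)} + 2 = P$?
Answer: $1254$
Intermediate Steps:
$Y{\left(P \right)} = -2 + P$
$H = -5$ ($H = -2 - 3 = -5$)
$y{\left(h \right)} = 15$ ($y{\left(h \right)} = \left(4 + \frac{h}{h}\right) \left(-2 + 5\right) = \left(4 + 1\right) 3 = 5 \cdot 3 = 15$)
$J{\left(y{\left(H \right)},C \right)} \left(\left(-2\right) \left(-57\right)\right) = \left(15 - 4\right) \left(\left(-2\right) \left(-57\right)\right) = 11 \cdot 114 = 1254$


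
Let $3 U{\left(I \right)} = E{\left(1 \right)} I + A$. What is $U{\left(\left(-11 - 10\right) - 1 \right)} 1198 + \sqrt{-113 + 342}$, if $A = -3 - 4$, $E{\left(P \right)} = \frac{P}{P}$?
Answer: $- \frac{34742}{3} + \sqrt{229} \approx -11566.0$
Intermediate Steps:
$E{\left(P \right)} = 1$
$A = -7$
$U{\left(I \right)} = - \frac{7}{3} + \frac{I}{3}$ ($U{\left(I \right)} = \frac{1 I - 7}{3} = \frac{I - 7}{3} = \frac{-7 + I}{3} = - \frac{7}{3} + \frac{I}{3}$)
$U{\left(\left(-11 - 10\right) - 1 \right)} 1198 + \sqrt{-113 + 342} = \left(- \frac{7}{3} + \frac{\left(-11 - 10\right) - 1}{3}\right) 1198 + \sqrt{-113 + 342} = \left(- \frac{7}{3} + \frac{-21 - 1}{3}\right) 1198 + \sqrt{229} = \left(- \frac{7}{3} + \frac{1}{3} \left(-22\right)\right) 1198 + \sqrt{229} = \left(- \frac{7}{3} - \frac{22}{3}\right) 1198 + \sqrt{229} = \left(- \frac{29}{3}\right) 1198 + \sqrt{229} = - \frac{34742}{3} + \sqrt{229}$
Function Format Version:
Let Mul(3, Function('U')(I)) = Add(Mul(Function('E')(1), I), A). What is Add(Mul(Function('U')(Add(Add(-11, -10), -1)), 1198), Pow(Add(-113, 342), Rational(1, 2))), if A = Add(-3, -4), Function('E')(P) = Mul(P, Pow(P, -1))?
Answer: Add(Rational(-34742, 3), Pow(229, Rational(1, 2))) ≈ -11566.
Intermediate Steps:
Function('E')(P) = 1
A = -7
Function('U')(I) = Add(Rational(-7, 3), Mul(Rational(1, 3), I)) (Function('U')(I) = Mul(Rational(1, 3), Add(Mul(1, I), -7)) = Mul(Rational(1, 3), Add(I, -7)) = Mul(Rational(1, 3), Add(-7, I)) = Add(Rational(-7, 3), Mul(Rational(1, 3), I)))
Add(Mul(Function('U')(Add(Add(-11, -10), -1)), 1198), Pow(Add(-113, 342), Rational(1, 2))) = Add(Mul(Add(Rational(-7, 3), Mul(Rational(1, 3), Add(Add(-11, -10), -1))), 1198), Pow(Add(-113, 342), Rational(1, 2))) = Add(Mul(Add(Rational(-7, 3), Mul(Rational(1, 3), Add(-21, -1))), 1198), Pow(229, Rational(1, 2))) = Add(Mul(Add(Rational(-7, 3), Mul(Rational(1, 3), -22)), 1198), Pow(229, Rational(1, 2))) = Add(Mul(Add(Rational(-7, 3), Rational(-22, 3)), 1198), Pow(229, Rational(1, 2))) = Add(Mul(Rational(-29, 3), 1198), Pow(229, Rational(1, 2))) = Add(Rational(-34742, 3), Pow(229, Rational(1, 2)))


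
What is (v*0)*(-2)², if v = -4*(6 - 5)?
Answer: 0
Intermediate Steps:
v = -4 (v = -4*1 = -4)
(v*0)*(-2)² = -4*0*(-2)² = 0*4 = 0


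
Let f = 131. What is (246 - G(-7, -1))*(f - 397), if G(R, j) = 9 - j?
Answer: -62776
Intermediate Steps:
(246 - G(-7, -1))*(f - 397) = (246 - (9 - 1*(-1)))*(131 - 397) = (246 - (9 + 1))*(-266) = (246 - 1*10)*(-266) = (246 - 10)*(-266) = 236*(-266) = -62776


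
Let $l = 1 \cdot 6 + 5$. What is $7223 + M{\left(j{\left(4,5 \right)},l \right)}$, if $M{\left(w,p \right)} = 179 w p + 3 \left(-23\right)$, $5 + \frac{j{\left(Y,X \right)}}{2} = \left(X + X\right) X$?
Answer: $184364$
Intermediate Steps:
$j{\left(Y,X \right)} = -10 + 4 X^{2}$ ($j{\left(Y,X \right)} = -10 + 2 \left(X + X\right) X = -10 + 2 \cdot 2 X X = -10 + 2 \cdot 2 X^{2} = -10 + 4 X^{2}$)
$l = 11$ ($l = 6 + 5 = 11$)
$M{\left(w,p \right)} = -69 + 179 p w$ ($M{\left(w,p \right)} = 179 p w - 69 = -69 + 179 p w$)
$7223 + M{\left(j{\left(4,5 \right)},l \right)} = 7223 - \left(69 - 1969 \left(-10 + 4 \cdot 5^{2}\right)\right) = 7223 - \left(69 - 1969 \left(-10 + 4 \cdot 25\right)\right) = 7223 - \left(69 - 1969 \left(-10 + 100\right)\right) = 7223 - \left(69 - 177210\right) = 7223 + \left(-69 + 177210\right) = 7223 + 177141 = 184364$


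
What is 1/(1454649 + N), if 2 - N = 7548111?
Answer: -1/6093460 ≈ -1.6411e-7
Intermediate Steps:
N = -7548109 (N = 2 - 1*7548111 = 2 - 7548111 = -7548109)
1/(1454649 + N) = 1/(1454649 - 7548109) = 1/(-6093460) = -1/6093460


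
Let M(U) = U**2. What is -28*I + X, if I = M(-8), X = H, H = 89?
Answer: -1703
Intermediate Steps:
X = 89
I = 64 (I = (-8)**2 = 64)
-28*I + X = -28*64 + 89 = -1792 + 89 = -1703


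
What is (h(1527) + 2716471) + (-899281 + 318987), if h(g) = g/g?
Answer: 2136178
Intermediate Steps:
h(g) = 1
(h(1527) + 2716471) + (-899281 + 318987) = (1 + 2716471) + (-899281 + 318987) = 2716472 - 580294 = 2136178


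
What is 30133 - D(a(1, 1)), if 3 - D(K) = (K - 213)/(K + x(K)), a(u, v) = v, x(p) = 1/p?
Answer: 30024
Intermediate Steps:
x(p) = 1/p
D(K) = 3 - (-213 + K)/(K + 1/K) (D(K) = 3 - (K - 213)/(K + 1/K) = 3 - (-213 + K)/(K + 1/K))
30133 - D(a(1, 1)) = 30133 - (3 + 1*(213 + 2*1))/(1 + 1²) = 30133 - (3 + 1*(213 + 2))/(1 + 1) = 30133 - (3 + 1*215)/2 = 30133 - (3 + 215)/2 = 30133 - 218/2 = 30133 - 1*109 = 30133 - 109 = 30024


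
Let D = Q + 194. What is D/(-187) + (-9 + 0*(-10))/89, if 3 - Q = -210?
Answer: -3446/1513 ≈ -2.2776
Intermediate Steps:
Q = 213 (Q = 3 - 1*(-210) = 3 + 210 = 213)
D = 407 (D = 213 + 194 = 407)
D/(-187) + (-9 + 0*(-10))/89 = 407/(-187) + (-9 + 0*(-10))/89 = 407*(-1/187) + (-9 + 0)*(1/89) = -37/17 - 9*1/89 = -37/17 - 9/89 = -3446/1513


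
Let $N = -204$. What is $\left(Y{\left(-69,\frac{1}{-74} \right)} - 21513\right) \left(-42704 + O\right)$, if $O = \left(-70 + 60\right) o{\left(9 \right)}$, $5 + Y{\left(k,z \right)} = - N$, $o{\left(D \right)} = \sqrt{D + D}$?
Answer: $910193056 + 639420 \sqrt{2} \approx 9.111 \cdot 10^{8}$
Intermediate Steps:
$o{\left(D \right)} = \sqrt{2} \sqrt{D}$ ($o{\left(D \right)} = \sqrt{2 D} = \sqrt{2} \sqrt{D}$)
$Y{\left(k,z \right)} = 199$ ($Y{\left(k,z \right)} = -5 - -204 = -5 + 204 = 199$)
$O = - 30 \sqrt{2}$ ($O = \left(-70 + 60\right) \sqrt{2} \sqrt{9} = - 10 \sqrt{2} \cdot 3 = - 10 \cdot 3 \sqrt{2} = - 30 \sqrt{2} \approx -42.426$)
$\left(Y{\left(-69,\frac{1}{-74} \right)} - 21513\right) \left(-42704 + O\right) = \left(199 - 21513\right) \left(-42704 - 30 \sqrt{2}\right) = - 21314 \left(-42704 - 30 \sqrt{2}\right) = 910193056 + 639420 \sqrt{2}$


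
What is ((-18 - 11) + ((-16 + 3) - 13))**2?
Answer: 3025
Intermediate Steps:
((-18 - 11) + ((-16 + 3) - 13))**2 = (-29 + (-13 - 13))**2 = (-29 - 26)**2 = (-55)**2 = 3025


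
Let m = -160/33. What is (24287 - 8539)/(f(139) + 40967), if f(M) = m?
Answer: 519684/1351751 ≈ 0.38445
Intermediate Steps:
m = -160/33 (m = -160*1/33 = -160/33 ≈ -4.8485)
f(M) = -160/33
(24287 - 8539)/(f(139) + 40967) = (24287 - 8539)/(-160/33 + 40967) = 15748/(1351751/33) = 15748*(33/1351751) = 519684/1351751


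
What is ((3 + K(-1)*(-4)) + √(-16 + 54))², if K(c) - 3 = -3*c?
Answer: (21 - √38)² ≈ 220.09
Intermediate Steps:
K(c) = 3 - 3*c
((3 + K(-1)*(-4)) + √(-16 + 54))² = ((3 + (3 - 3*(-1))*(-4)) + √(-16 + 54))² = ((3 + (3 + 3)*(-4)) + √38)² = ((3 + 6*(-4)) + √38)² = ((3 - 24) + √38)² = (-21 + √38)²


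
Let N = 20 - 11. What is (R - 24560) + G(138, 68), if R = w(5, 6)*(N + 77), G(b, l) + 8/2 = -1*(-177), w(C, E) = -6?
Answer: -24903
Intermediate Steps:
G(b, l) = 173 (G(b, l) = -4 - 1*(-177) = -4 + 177 = 173)
N = 9
R = -516 (R = -6*(9 + 77) = -6*86 = -516)
(R - 24560) + G(138, 68) = (-516 - 24560) + 173 = -25076 + 173 = -24903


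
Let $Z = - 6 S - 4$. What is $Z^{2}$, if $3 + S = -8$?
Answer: $3844$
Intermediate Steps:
$S = -11$ ($S = -3 - 8 = -11$)
$Z = 62$ ($Z = \left(-6\right) \left(-11\right) - 4 = 66 - 4 = 62$)
$Z^{2} = 62^{2} = 3844$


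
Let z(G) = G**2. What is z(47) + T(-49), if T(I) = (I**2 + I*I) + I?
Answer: 6962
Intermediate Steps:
T(I) = I + 2*I**2 (T(I) = (I**2 + I**2) + I = 2*I**2 + I = I + 2*I**2)
z(47) + T(-49) = 47**2 - 49*(1 + 2*(-49)) = 2209 - 49*(1 - 98) = 2209 - 49*(-97) = 2209 + 4753 = 6962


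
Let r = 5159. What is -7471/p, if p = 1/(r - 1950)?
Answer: -23974439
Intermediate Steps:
p = 1/3209 (p = 1/(5159 - 1950) = 1/3209 ≈ 0.00031162)
-7471/p = -7471/1/3209 = -7471*3209 = -23974439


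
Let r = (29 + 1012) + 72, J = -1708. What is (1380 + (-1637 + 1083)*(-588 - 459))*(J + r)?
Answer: -345943710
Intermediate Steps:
r = 1113 (r = 1041 + 72 = 1113)
(1380 + (-1637 + 1083)*(-588 - 459))*(J + r) = (1380 + (-1637 + 1083)*(-588 - 459))*(-1708 + 1113) = (1380 - 554*(-1047))*(-595) = (1380 + 580038)*(-595) = 581418*(-595) = -345943710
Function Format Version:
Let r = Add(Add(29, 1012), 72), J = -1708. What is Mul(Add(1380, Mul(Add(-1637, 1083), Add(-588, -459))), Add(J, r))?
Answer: -345943710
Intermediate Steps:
r = 1113 (r = Add(1041, 72) = 1113)
Mul(Add(1380, Mul(Add(-1637, 1083), Add(-588, -459))), Add(J, r)) = Mul(Add(1380, Mul(Add(-1637, 1083), Add(-588, -459))), Add(-1708, 1113)) = Mul(Add(1380, Mul(-554, -1047)), -595) = Mul(Add(1380, 580038), -595) = Mul(581418, -595) = -345943710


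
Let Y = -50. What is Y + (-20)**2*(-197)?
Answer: -78850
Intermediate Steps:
Y + (-20)**2*(-197) = -50 + (-20)**2*(-197) = -50 + 400*(-197) = -50 - 78800 = -78850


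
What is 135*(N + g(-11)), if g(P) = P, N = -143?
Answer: -20790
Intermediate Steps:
135*(N + g(-11)) = 135*(-143 - 11) = 135*(-154) = -20790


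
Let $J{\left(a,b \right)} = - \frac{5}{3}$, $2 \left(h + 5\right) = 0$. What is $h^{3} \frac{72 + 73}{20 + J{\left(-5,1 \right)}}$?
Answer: $- \frac{10875}{11} \approx -988.64$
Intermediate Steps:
$h = -5$ ($h = -5 + \frac{1}{2} \cdot 0 = -5 + 0 = -5$)
$J{\left(a,b \right)} = - \frac{5}{3}$ ($J{\left(a,b \right)} = \left(-5\right) \frac{1}{3} = - \frac{5}{3}$)
$h^{3} \frac{72 + 73}{20 + J{\left(-5,1 \right)}} = \left(-5\right)^{3} \frac{72 + 73}{20 - \frac{5}{3}} = - 125 \frac{145}{\frac{55}{3}} = - 125 \cdot 145 \cdot \frac{3}{55} = \left(-125\right) \frac{87}{11} = - \frac{10875}{11}$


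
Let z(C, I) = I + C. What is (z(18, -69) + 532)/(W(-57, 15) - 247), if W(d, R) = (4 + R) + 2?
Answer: -481/226 ≈ -2.1283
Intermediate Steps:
z(C, I) = C + I
W(d, R) = 6 + R
(z(18, -69) + 532)/(W(-57, 15) - 247) = ((18 - 69) + 532)/((6 + 15) - 247) = (-51 + 532)/(21 - 247) = 481/(-226) = 481*(-1/226) = -481/226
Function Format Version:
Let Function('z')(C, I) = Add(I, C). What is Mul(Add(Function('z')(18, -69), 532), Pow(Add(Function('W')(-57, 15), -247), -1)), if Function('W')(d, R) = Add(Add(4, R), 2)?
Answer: Rational(-481, 226) ≈ -2.1283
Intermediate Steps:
Function('z')(C, I) = Add(C, I)
Function('W')(d, R) = Add(6, R)
Mul(Add(Function('z')(18, -69), 532), Pow(Add(Function('W')(-57, 15), -247), -1)) = Mul(Add(Add(18, -69), 532), Pow(Add(Add(6, 15), -247), -1)) = Mul(Add(-51, 532), Pow(Add(21, -247), -1)) = Mul(481, Pow(-226, -1)) = Mul(481, Rational(-1, 226)) = Rational(-481, 226)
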